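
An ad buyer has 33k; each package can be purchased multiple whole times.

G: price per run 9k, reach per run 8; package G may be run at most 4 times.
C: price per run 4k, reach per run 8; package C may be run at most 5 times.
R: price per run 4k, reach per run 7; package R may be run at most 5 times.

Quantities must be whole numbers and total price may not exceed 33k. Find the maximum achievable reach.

61

5×C and 3×R: price 32 ≤ 33, reach 5·8 + 3·7 = 61.
4×C and 4×R: price 32 ≤ 33, reach 4·8 + 4·7 = 60.
Best is 61.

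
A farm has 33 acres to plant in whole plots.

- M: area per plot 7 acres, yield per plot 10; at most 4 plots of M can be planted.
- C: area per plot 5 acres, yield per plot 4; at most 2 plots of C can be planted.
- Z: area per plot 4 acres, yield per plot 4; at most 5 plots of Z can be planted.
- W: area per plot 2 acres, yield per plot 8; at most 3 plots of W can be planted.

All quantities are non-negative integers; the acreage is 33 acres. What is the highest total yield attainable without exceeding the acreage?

58

This is a bounded integer knapsack.
3×M, 1×C, and 3×W: area 32 ≤ 33, yield 3·10 + 1·4 + 3·8 = 58.
3×M, 1×Z, and 3×W: area 31 ≤ 33, yield 3·10 + 1·4 + 3·8 = 58.
Best is 58.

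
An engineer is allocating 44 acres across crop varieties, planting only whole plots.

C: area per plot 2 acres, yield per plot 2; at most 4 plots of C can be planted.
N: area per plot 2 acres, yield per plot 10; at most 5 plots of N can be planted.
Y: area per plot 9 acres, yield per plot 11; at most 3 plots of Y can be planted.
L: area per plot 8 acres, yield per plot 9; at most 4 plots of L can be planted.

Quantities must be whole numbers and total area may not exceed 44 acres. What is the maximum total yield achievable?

90

This is a bounded integer knapsack.
N has the best ratio (10/2); taking only N gives at most 5×10 = 50 (stopped by the supply cap of 5).
Mixing does better — 5×N, 2×Y, and 2×L: area 44 ≤ 44, yield 5·10 + 2·11 + 2·9 = 90.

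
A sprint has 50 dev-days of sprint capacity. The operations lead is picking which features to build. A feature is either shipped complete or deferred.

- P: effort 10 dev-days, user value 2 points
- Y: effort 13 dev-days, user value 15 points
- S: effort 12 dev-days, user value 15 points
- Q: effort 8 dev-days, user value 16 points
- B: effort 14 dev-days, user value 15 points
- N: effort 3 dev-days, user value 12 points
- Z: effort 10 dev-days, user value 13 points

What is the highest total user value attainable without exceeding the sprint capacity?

73

Allowing fractional choices, the relaxed optimum would be about 75.3, but features are indivisible.
S + Q + B + N + Z: effort 12 + 8 + 14 + 3 + 10 = 47 ≤ 50, user value 15 + 16 + 15 + 12 + 13 = 71.
Y + S + Q + B + N: effort 13 + 12 + 8 + 14 + 3 = 50 ≤ 50, user value 15 + 15 + 16 + 15 + 12 = 73.
Y + S + Q + N + Z: effort 13 + 12 + 8 + 3 + 10 = 46 ≤ 50, user value 15 + 15 + 16 + 12 + 13 = 71.
Best is Y, S, Q, B, and N with total user value 73.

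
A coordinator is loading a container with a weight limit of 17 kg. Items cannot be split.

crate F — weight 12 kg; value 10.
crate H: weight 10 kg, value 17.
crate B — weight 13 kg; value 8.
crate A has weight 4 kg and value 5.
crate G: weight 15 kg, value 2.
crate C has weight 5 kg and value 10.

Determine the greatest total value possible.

Treat it as a binary knapsack problem.
Allowing fractional choices, the relaxed optimum would be about 29.5, but items are indivisible.
crate H + crate C: weight 10 + 5 = 15 ≤ 17, value 17 + 10 = 27.
crate H + crate A: weight 10 + 4 = 14 ≤ 17, value 17 + 5 = 22.
Best is crate H and crate C with total value 27.

27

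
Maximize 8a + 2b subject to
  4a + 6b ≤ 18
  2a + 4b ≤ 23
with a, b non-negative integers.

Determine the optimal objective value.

Relaxing integrality, the LP optimum is 36.00 at (a,b) = (4.5, 0), which is not an integer point.
(a,b)=(4,0): 4·4+6·0=16≤18, 2·4+4·0=8≤23, objective 32.
(a,b)=(3,1): 4·3+6·1=18≤18, 2·3+4·1=10≤23, objective 26.
(a,b)=(3,0): 4·3+6·0=12≤18, 2·3+4·0=6≤23, objective 24.
The best lattice point is (4,0), giving 32.

32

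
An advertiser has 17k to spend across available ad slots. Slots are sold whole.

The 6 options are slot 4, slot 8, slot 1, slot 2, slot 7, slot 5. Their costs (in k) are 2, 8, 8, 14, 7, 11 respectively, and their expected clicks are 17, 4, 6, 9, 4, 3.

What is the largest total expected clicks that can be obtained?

27

slot 4 + slot 1 + slot 7: cost 2 + 8 + 7 = 17 ≤ 17, expected clicks 17 + 6 + 4 = 27.
slot 4 + slot 8 + slot 7: cost 2 + 8 + 7 = 17 ≤ 17, expected clicks 17 + 4 + 4 = 25.
slot 4 + slot 2: cost 2 + 14 = 16 ≤ 17, expected clicks 17 + 9 = 26.
Best is slot 4, slot 1, and slot 7 with total expected clicks 27.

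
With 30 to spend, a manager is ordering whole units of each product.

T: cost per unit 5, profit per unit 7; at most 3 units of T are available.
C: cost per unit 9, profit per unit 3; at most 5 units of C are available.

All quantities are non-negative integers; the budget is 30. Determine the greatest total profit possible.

24

3×T and 1×C: cost 24 ≤ 30, profit 3·7 + 1·3 = 24.
3×T: cost 15 ≤ 30, profit 3·7 = 21.
Best is 24.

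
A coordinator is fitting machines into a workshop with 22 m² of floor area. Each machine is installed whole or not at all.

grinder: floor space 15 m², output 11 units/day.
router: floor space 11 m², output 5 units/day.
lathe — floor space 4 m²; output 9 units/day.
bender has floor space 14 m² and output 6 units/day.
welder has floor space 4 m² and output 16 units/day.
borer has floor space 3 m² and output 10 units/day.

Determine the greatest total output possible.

40

Take router, lathe, welder, and borer: floor space 11 + 4 + 4 + 3 = 22 ≤ 22, output 5 + 9 + 16 + 10 = 40.
No other feasible combination does better.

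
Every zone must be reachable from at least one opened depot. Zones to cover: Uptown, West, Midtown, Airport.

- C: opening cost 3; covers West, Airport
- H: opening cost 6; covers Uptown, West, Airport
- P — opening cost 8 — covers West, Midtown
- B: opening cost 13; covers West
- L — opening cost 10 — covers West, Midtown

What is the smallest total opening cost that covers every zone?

14

Choose H and P: together they cover Uptown, West, Midtown, Airport — every zone.
Total opening cost: 6 + 8 = 14.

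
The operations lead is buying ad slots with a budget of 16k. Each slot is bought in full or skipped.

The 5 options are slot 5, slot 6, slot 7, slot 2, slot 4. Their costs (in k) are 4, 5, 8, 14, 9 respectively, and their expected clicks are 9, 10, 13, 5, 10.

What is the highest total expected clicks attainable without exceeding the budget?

This is a 0-1 knapsack instance.
Take slot 6 and slot 7: cost 5 + 8 = 13 ≤ 16, expected clicks 10 + 13 = 23.
No other feasible combination does better.

23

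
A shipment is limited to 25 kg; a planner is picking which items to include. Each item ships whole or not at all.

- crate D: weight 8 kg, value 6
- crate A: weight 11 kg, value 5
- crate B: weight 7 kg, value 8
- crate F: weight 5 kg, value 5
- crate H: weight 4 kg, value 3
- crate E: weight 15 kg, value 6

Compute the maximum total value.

Allowing fractional choices, the relaxed optimum would be about 22.5, but items are indivisible.
crate A + crate B + crate F: weight 11 + 7 + 5 = 23 ≤ 25, value 5 + 8 + 5 = 18.
crate D + crate B + crate F + crate H: weight 8 + 7 + 5 + 4 = 24 ≤ 25, value 6 + 8 + 5 + 3 = 22.
crate D + crate B + crate F: weight 8 + 7 + 5 = 20 ≤ 25, value 6 + 8 + 5 = 19.
Best is crate D, crate B, crate F, and crate H with total value 22.

22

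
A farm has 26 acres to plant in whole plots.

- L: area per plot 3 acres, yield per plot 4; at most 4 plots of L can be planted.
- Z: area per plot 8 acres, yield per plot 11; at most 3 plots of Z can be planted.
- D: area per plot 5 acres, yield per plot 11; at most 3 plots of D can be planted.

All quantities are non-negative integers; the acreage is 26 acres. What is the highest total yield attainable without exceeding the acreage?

48

D has the best ratio (11/5); taking only D gives at most 3×11 = 33 (stopped by the supply cap of 3).
Mixing does better — 1×L, 1×Z, and 3×D: area 26 ≤ 26, yield 1·4 + 1·11 + 3·11 = 48.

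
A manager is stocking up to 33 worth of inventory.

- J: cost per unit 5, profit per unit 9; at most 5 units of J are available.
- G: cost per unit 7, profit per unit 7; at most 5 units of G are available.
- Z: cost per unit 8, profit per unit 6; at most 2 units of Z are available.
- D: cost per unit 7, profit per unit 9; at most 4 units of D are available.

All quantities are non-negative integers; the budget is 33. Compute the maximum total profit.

54

This is a bounded integer knapsack.
J has the best ratio (9/5); taking only J gives at most 5×9 = 45 (stopped by the supply cap of 5).
Mixing does better — 5×J and 1×D: cost 32 ≤ 33, profit 5·9 + 1·9 = 54.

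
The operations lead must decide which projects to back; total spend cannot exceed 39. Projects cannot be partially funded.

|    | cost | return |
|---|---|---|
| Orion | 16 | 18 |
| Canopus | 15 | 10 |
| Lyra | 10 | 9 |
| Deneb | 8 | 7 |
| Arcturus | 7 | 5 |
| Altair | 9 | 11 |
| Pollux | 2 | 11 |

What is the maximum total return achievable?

49

Allowing fractional choices, the relaxed optimum would be about 50.8, but projects are indivisible.
Orion + Deneb + Altair + Pollux: cost 16 + 8 + 9 + 2 = 35 ≤ 39, return 18 + 7 + 11 + 11 = 47.
Orion + Lyra + Altair + Pollux: cost 16 + 10 + 9 + 2 = 37 ≤ 39, return 18 + 9 + 11 + 11 = 49.
Orion + Arcturus + Altair + Pollux: cost 16 + 7 + 9 + 2 = 34 ≤ 39, return 18 + 5 + 11 + 11 = 45.
Best is Orion, Lyra, Altair, and Pollux with total return 49.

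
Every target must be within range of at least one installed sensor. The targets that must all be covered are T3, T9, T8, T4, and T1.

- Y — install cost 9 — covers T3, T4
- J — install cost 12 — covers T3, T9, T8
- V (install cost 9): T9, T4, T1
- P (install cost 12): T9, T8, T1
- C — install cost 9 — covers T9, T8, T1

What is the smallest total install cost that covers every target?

18

The greedy cost-per-new-target heuristic would pick V and J for 21, but a cheaper cover exists.
Choose Y and C: together they cover T3, T9, T8, T4, T1 — every target.
Total install cost: 9 + 9 = 18.
No cover costs less than 18.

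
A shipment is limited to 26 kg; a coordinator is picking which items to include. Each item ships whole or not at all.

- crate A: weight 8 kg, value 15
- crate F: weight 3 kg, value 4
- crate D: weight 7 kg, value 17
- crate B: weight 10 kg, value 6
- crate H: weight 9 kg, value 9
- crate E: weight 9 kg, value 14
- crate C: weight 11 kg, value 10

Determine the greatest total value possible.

Allowing fractional choices, the relaxed optimum would be about 48.7, but items are indivisible.
crate A + crate D + crate E: weight 8 + 7 + 9 = 24 ≤ 26, value 15 + 17 + 14 = 46.
crate A + crate D + crate C: weight 8 + 7 + 11 = 26 ≤ 26, value 15 + 17 + 10 = 42.
Best is crate A, crate D, and crate E with total value 46.

46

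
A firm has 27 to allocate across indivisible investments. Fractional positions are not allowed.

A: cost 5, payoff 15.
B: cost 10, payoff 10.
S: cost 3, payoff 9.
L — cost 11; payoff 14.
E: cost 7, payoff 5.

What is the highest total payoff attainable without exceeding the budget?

43

This is a 0-1 knapsack instance.
A + B + S + E: cost 5 + 10 + 3 + 7 = 25 ≤ 27, payoff 15 + 10 + 9 + 5 = 39.
A + S + L + E: cost 5 + 3 + 11 + 7 = 26 ≤ 27, payoff 15 + 9 + 14 + 5 = 43.
A + B + L: cost 5 + 10 + 11 = 26 ≤ 27, payoff 15 + 10 + 14 = 39.
Best is A, S, L, and E with total payoff 43.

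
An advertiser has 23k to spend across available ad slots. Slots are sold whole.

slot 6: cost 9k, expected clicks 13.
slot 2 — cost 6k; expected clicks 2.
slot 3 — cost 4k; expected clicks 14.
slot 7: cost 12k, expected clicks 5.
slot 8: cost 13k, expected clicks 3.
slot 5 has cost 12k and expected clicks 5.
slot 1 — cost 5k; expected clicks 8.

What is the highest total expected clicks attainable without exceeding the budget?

Allowing fractional choices, the relaxed optimum would be about 37.1, but ad slots are indivisible.
slot 6 + slot 3 + slot 1: cost 9 + 4 + 5 = 18 ≤ 23, expected clicks 13 + 14 + 8 = 35.
slot 6 + slot 2 + slot 3: cost 9 + 6 + 4 = 19 ≤ 23, expected clicks 13 + 2 + 14 = 29.
slot 6 + slot 3: cost 9 + 4 = 13 ≤ 23, expected clicks 13 + 14 = 27.
Best is slot 6, slot 3, and slot 1 with total expected clicks 35.

35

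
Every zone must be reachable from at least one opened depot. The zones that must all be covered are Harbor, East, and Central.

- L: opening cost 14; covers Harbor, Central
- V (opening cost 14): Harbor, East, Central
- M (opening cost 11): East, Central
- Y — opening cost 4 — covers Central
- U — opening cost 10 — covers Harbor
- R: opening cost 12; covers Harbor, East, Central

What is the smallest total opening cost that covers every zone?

R alone covers Harbor, East, Central — every zone.
Total opening cost: 12.

12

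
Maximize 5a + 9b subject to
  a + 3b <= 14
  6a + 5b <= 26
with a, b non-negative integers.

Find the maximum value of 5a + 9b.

The continuous relaxation peaks at (0.615, 4.46) with value 43.23; rounding to a feasible lattice point costs some objective.
(a,b)=(1,4) is feasible, giving 41.
(a,b)=(0,4) is feasible, giving 36.
(a,b)=(1,3) is feasible, giving 32.
(a,b)=(0,3) is feasible, giving 27.
The best lattice point is (1,4), giving 41.

41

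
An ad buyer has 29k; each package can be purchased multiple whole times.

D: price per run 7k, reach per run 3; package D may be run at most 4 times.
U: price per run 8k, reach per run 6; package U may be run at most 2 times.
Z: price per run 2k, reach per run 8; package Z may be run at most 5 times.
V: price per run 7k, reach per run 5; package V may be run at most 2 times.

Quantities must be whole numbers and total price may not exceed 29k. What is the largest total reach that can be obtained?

Z has the best ratio (8/2); taking only Z gives at most 5×8 = 40 (stopped by the supply cap of 5).
Mixing does better — 2×U and 5×Z: price 26 ≤ 29, reach 2·6 + 5·8 = 52.

52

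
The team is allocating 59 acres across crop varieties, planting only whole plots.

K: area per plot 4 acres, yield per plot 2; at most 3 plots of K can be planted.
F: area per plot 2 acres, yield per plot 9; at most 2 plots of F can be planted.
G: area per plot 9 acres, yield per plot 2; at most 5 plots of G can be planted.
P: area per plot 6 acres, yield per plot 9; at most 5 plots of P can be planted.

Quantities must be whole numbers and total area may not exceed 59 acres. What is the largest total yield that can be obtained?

Take 3×K, 2×F, 1×G, and 5×P: area 55 ≤ 59, yield 3·2 + 2·9 + 1·2 + 5·9 = 71.
F has the best ratio (9/2) and is taken to its limit of 2; remaining capacity is filled optimally with the others.

71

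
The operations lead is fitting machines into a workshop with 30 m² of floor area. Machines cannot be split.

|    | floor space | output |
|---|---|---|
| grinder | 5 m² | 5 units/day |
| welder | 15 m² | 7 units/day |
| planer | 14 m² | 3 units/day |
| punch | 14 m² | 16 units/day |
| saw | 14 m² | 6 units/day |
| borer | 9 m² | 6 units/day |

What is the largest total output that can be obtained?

grinder + punch + borer: floor space 5 + 14 + 9 = 28 ≤ 30, output 5 + 16 + 6 = 27.
punch + borer: floor space 14 + 9 = 23 ≤ 30, output 16 + 6 = 22.
welder + punch: floor space 15 + 14 = 29 ≤ 30, output 7 + 16 = 23.
Best is grinder, punch, and borer with total output 27.

27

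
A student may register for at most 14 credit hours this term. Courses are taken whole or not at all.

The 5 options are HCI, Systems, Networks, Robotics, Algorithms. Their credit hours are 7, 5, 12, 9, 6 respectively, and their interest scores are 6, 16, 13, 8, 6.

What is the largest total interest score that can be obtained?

Allowing fractional choices, the relaxed optimum would be about 25.8, but courses are indivisible.
Systems + Robotics: credit hours 5 + 9 = 14 ≤ 14, interest score 16 + 8 = 24.
Systems + Algorithms: credit hours 5 + 6 = 11 ≤ 14, interest score 16 + 6 = 22.
Best is Systems and Robotics with total interest score 24.

24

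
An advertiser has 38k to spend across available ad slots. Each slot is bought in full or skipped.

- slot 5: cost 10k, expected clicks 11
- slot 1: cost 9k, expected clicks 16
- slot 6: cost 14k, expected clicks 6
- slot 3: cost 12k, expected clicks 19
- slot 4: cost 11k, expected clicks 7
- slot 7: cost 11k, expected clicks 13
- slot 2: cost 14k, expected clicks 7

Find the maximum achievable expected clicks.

Take slot 1, slot 3, and slot 7: cost 9 + 12 + 11 = 32 ≤ 38, expected clicks 16 + 19 + 13 = 48.
No other feasible combination does better.

48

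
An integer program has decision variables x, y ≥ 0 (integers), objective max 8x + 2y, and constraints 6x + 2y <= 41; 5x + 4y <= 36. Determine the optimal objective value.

50

Relaxing integrality, the LP optimum is 54.67 at (x,y) = (6.83, 0), which is not an integer point.
(x,y)=(6,1): 6·6+2·1=38≤41, 5·6+4·1=34≤36, objective 50.
(x,y)=(6,0): 6·6+2·0=36≤41, 5·6+4·0=30≤36, objective 48.
Maximum is 50 at (x,y)=(6,1).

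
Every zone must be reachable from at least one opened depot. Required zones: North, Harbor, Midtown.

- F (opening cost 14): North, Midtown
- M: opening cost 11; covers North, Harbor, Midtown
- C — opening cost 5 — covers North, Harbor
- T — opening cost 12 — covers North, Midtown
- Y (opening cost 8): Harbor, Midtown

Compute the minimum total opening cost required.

This is an integer covering problem.
The greedy cost-per-new-zone heuristic would pick C and Y for 13, but a cheaper cover exists.
M alone covers North, Harbor, Midtown — every zone.
Total opening cost: 11.
No cover costs less than 11.

11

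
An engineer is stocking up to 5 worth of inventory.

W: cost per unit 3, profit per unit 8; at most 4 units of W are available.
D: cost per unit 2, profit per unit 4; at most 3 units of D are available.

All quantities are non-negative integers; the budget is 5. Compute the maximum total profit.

W has the best ratio (8/3); taking only W gives at most 1×8 = 8 (stopped by the cost limit).
Mixing does better — 1×W and 1×D: cost 5 ≤ 5, profit 1·8 + 1·4 = 12.

12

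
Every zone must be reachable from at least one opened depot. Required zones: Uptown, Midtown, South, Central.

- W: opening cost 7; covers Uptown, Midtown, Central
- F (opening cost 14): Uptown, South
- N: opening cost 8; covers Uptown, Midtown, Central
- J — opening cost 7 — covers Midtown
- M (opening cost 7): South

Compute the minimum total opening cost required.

14

Choose W and M: together they cover Uptown, Midtown, South, Central — every zone.
Total opening cost: 7 + 7 = 14.
No cover costs less than 14.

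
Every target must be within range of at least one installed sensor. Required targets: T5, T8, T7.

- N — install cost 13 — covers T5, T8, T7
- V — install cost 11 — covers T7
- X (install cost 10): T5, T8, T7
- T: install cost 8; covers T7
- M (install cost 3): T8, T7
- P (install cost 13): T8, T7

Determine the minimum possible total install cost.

10

This is an integer covering problem.
The greedy cost-per-new-target heuristic would pick M and X for 13, but a cheaper cover exists.
X alone covers T5, T8, T7 — every target.
Total install cost: 10.
No cover costs less than 10.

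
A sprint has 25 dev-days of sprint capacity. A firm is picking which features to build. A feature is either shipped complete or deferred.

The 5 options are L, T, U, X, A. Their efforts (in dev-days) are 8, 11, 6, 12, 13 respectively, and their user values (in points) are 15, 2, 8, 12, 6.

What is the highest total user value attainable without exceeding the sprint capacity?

Allowing fractional choices, the relaxed optimum would be about 34.0, but features are indivisible.
L + T + U: effort 8 + 11 + 6 = 25 ≤ 25, user value 15 + 2 + 8 = 25.
L + X: effort 8 + 12 = 20 ≤ 25, user value 15 + 12 = 27.
Best is L and X with total user value 27.

27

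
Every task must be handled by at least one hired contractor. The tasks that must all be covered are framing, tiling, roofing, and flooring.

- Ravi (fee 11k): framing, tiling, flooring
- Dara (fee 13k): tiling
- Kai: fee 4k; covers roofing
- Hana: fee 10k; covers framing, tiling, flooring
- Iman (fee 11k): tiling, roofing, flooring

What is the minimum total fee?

14

This is an integer covering problem.
Choose Kai and Hana: together they cover framing, tiling, roofing, flooring — every task.
Total fee: 4 + 10 = 14.
No cover costs less than 14.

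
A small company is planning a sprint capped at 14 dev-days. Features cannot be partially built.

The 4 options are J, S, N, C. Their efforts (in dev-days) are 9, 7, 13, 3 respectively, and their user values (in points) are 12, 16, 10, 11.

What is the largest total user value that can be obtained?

S + C: effort 7 + 3 = 10 ≤ 14, user value 16 + 11 = 27.
S: effort 7 ≤ 14, user value 16.
J + C: effort 9 + 3 = 12 ≤ 14, user value 12 + 11 = 23.
Best is S and C with total user value 27.

27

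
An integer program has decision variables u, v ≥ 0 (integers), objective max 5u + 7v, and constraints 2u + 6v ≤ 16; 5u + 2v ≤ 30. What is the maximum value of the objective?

The continuous relaxation peaks at (5.69, 0.769) with value 33.85; rounding to a feasible lattice point costs some objective.
(u,v)=(5,1): 2·5+6·1=16≤16, 5·5+2·1=27≤30, objective 32.
(u,v)=(6,0): 2·6+6·0=12≤16, 5·6+2·0=30≤30, objective 30.
(u,v)=(4,1): 2·4+6·1=14≤16, 5·4+2·1=22≤30, objective 27.
No feasible integer point exceeds 32.

32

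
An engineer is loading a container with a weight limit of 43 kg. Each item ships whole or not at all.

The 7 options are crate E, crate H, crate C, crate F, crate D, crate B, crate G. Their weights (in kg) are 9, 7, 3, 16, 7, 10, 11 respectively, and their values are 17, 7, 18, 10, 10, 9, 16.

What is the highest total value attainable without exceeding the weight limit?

70

crate E + crate C + crate D + crate B + crate G: weight 9 + 3 + 7 + 10 + 11 = 40 ≤ 43, value 17 + 18 + 10 + 9 + 16 = 70.
crate E + crate H + crate C + crate D + crate G: weight 9 + 7 + 3 + 7 + 11 = 37 ≤ 43, value 17 + 7 + 18 + 10 + 16 = 68.
Best is crate E, crate C, crate D, crate B, and crate G with total value 70.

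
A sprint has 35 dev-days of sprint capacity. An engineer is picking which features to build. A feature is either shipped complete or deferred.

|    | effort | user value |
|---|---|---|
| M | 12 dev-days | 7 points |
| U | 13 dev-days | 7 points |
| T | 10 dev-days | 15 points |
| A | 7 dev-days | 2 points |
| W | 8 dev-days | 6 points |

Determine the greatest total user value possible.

Take M, U, and T: effort 12 + 13 + 10 = 35 ≤ 35, user value 7 + 7 + 15 = 29.
No other feasible combination does better.

29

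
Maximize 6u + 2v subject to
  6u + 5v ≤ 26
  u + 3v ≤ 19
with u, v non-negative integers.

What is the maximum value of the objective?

24

The continuous relaxation peaks at (4.33, 0) with value 26.00; rounding to a feasible lattice point costs some objective.
(u,v)=(4,0): 6·4+5·0=24≤26, 1·4+3·0=4≤19, objective 24.
(u,v)=(3,1): 6·3+5·1=23≤26, 1·3+3·1=6≤19, objective 20.
Maximum is 24 at (u,v)=(4,0).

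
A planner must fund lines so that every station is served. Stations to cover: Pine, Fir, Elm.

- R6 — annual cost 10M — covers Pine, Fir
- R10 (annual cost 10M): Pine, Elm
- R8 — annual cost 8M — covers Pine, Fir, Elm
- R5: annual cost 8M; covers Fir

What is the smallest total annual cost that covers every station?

8

R8 alone covers Pine, Fir, Elm — every station.
Total annual cost: 8.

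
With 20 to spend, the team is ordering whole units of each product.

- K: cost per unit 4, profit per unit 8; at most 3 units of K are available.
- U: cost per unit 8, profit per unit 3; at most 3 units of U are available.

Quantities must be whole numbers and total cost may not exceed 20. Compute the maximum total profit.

3×K and 1×U: cost 20 ≤ 20, profit 3·8 + 1·3 = 27.
3×K: cost 12 ≤ 20, profit 3·8 = 24.
Best is 27.

27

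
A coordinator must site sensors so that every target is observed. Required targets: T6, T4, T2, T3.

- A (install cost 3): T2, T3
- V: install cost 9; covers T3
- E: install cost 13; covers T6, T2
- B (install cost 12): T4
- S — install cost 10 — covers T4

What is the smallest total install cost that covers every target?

This is an integer covering problem.
Choose A, E, and S: together they cover T6, T4, T2, T3 — every target.
Total install cost: 3 + 13 + 10 = 26.
No cover costs less than 26.

26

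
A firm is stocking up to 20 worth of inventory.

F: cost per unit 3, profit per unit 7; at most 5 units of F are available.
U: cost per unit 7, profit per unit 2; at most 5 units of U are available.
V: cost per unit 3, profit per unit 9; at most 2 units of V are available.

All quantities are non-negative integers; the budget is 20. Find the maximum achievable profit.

Take 4×F and 2×V: cost 18 ≤ 20, profit 4·7 + 2·9 = 46.
V has the best ratio (9/3) and is taken to its limit of 2; remaining capacity is filled optimally with the others.

46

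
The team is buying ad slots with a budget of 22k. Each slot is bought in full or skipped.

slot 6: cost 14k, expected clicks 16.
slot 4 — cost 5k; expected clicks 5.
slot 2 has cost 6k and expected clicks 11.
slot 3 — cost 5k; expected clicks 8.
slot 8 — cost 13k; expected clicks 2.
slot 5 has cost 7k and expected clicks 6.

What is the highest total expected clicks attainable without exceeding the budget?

27

Allowing fractional choices, the relaxed optimum would be about 31.6, but ad slots are indivisible.
slot 2 + slot 3 + slot 5: cost 6 + 5 + 7 = 18 ≤ 22, expected clicks 11 + 8 + 6 = 25.
slot 4 + slot 2 + slot 3: cost 5 + 6 + 5 = 16 ≤ 22, expected clicks 5 + 11 + 8 = 24.
slot 6 + slot 2: cost 14 + 6 = 20 ≤ 22, expected clicks 16 + 11 = 27.
Best is slot 6 and slot 2 with total expected clicks 27.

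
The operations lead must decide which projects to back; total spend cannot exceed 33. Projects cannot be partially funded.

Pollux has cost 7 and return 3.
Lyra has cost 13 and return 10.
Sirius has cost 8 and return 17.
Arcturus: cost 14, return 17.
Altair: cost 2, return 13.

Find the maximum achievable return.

50

Take Pollux, Sirius, Arcturus, and Altair: cost 7 + 8 + 14 + 2 = 31 ≤ 33, return 3 + 17 + 17 + 13 = 50.
No other feasible combination does better.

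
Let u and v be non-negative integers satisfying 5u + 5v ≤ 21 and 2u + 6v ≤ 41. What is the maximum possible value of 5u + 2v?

20

(u,v)=(4,0): 5·4+5·0=20≤21, 2·4+6·0=8≤41, objective 20.
(u,v)=(3,1): 5·3+5·1=20≤21, 2·3+6·1=12≤41, objective 17.
(u,v)=(3,0): 5·3+5·0=15≤21, 2·3+6·0=6≤41, objective 15.
The best lattice point is (4,0), giving 20.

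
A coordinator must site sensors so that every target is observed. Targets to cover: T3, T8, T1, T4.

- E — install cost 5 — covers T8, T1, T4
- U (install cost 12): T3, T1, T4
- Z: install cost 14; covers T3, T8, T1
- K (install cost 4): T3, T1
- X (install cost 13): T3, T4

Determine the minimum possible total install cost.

9

Choose E and K: together they cover T3, T8, T1, T4 — every target.
Total install cost: 5 + 4 = 9.
No cover costs less than 9.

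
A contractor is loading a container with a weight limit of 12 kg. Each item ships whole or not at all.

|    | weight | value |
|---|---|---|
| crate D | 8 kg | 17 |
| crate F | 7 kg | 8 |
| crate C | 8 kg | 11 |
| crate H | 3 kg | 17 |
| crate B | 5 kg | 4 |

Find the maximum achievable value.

Allowing fractional choices, the relaxed optimum would be about 35.4, but items are indivisible.
crate D + crate H: weight 8 + 3 = 11 ≤ 12, value 17 + 17 = 34.
crate C + crate H: weight 8 + 3 = 11 ≤ 12, value 11 + 17 = 28.
crate F + crate H: weight 7 + 3 = 10 ≤ 12, value 8 + 17 = 25.
Best is crate D and crate H with total value 34.

34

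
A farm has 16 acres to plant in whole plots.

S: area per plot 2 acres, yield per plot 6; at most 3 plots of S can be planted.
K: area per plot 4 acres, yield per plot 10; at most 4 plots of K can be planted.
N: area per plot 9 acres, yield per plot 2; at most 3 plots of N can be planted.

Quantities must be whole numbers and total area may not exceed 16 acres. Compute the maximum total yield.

42

4×K: area 16 ≤ 16, yield 4·10 = 40.
2×S and 3×K: area 16 ≤ 16, yield 2·6 + 3·10 = 42.
Best is 42.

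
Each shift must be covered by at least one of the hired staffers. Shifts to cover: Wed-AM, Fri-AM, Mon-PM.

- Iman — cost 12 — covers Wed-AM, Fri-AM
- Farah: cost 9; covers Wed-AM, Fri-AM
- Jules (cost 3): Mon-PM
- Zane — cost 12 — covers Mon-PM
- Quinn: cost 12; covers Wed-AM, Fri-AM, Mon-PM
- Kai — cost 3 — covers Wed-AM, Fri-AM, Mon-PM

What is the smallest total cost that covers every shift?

This is an integer covering problem.
Kai alone covers Wed-AM, Fri-AM, Mon-PM — every shift.
Total cost: 3.
No cover costs less than 3.

3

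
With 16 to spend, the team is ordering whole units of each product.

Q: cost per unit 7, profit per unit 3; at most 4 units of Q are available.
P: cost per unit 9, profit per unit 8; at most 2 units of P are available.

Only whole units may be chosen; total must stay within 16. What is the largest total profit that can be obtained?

11

P has the best ratio (8/9); taking only P gives at most 1×8 = 8 (stopped by the cost limit).
Mixing does better — 1×Q and 1×P: cost 16 ≤ 16, profit 1·3 + 1·8 = 11.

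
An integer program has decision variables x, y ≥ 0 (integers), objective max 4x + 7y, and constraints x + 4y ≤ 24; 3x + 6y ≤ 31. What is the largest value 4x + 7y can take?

40

Relaxing integrality, the LP optimum is 41.33 at (x,y) = (10.3, 0), which is not an integer point.
(x,y)=(10,0): 1·10+4·0=10≤24, 3·10+6·0=30≤31, objective 40.
(x,y)=(9,0): 1·9+4·0=9≤24, 3·9+6·0=27≤31, objective 36.
No feasible integer point exceeds 40.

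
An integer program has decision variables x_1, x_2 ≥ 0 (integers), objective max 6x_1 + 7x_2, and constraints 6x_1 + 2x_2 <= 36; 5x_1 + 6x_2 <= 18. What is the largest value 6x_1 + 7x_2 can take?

Relaxing integrality, the LP optimum is 21.60 at (x_1,x_2) = (3.6, 0), which is not an integer point.
(x_1,x_2)=(0,3) is feasible, giving 21.
(x_1,x_2)=(1,2) is feasible, giving 20.
(x_1,x_2)=(2,1) is feasible, giving 19.
The best lattice point is (0,3), giving 21.

21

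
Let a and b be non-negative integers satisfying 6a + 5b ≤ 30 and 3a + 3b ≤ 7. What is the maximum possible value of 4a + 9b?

18

(a,b)=(0,2): 6·0+5·2=10≤30, 3·0+3·2=6≤7, objective 18.
(a,b)=(1,1): 6·1+5·1=11≤30, 3·1+3·1=6≤7, objective 13.
(a,b)=(0,1): 6·0+5·1=5≤30, 3·0+3·1=3≤7, objective 9.
The best lattice point is (0,2), giving 18.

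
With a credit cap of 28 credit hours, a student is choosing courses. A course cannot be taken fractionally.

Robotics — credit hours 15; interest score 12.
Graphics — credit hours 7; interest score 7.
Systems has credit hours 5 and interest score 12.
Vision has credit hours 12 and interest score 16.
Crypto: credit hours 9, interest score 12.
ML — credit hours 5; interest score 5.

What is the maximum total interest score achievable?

40

Allowing fractional choices, the relaxed optimum would be about 42.0, but courses are indivisible.
Systems + Vision + Crypto: credit hours 5 + 12 + 9 = 26 ≤ 28, interest score 12 + 16 + 12 = 40.
Graphics + Systems + Vision: credit hours 7 + 5 + 12 = 24 ≤ 28, interest score 7 + 12 + 16 = 35.
Graphics + Systems + Crypto + ML: credit hours 7 + 5 + 9 + 5 = 26 ≤ 28, interest score 7 + 12 + 12 + 5 = 36.
Best is Systems, Vision, and Crypto with total interest score 40.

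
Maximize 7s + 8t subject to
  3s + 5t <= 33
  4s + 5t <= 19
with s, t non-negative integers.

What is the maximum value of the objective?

31

The continuous relaxation peaks at (4.75, 0) with value 33.25; rounding to a feasible lattice point costs some objective.
(s,t)=(1,3): 3·1+5·3=18≤33, 4·1+5·3=19≤19, objective 31.
(s,t)=(2,2): 3·2+5·2=16≤33, 4·2+5·2=18≤19, objective 30.
No feasible integer point exceeds 31.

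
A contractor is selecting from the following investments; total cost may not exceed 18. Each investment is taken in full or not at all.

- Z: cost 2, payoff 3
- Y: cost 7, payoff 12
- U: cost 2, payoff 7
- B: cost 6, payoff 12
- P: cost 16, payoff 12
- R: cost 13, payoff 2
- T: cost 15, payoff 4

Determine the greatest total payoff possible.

Y + U + B: cost 7 + 2 + 6 = 15 ≤ 18, payoff 12 + 7 + 12 = 31.
Z + Y + B: cost 2 + 7 + 6 = 15 ≤ 18, payoff 3 + 12 + 12 = 27.
Z + Y + U + B: cost 2 + 7 + 2 + 6 = 17 ≤ 18, payoff 3 + 12 + 7 + 12 = 34.
Best is Z, Y, U, and B with total payoff 34.

34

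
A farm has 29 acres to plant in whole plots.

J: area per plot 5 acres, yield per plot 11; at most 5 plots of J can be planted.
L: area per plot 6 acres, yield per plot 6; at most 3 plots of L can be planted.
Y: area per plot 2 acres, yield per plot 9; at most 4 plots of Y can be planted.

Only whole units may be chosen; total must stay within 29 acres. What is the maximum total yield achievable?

Y has the best ratio (9/2); taking only Y gives at most 4×9 = 36 (stopped by the supply cap of 4).
Mixing does better — 4×J and 4×Y: area 28 ≤ 29, yield 4·11 + 4·9 = 80.

80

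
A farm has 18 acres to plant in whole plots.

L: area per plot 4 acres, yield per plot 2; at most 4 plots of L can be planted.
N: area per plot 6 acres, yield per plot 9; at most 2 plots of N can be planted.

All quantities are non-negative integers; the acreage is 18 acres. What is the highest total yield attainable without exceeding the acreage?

N has the best ratio (9/6); taking only N gives at most 2×9 = 18 (stopped by the supply cap of 2).
Mixing does better — 1×L and 2×N: area 16 ≤ 18, yield 1·2 + 2·9 = 20.

20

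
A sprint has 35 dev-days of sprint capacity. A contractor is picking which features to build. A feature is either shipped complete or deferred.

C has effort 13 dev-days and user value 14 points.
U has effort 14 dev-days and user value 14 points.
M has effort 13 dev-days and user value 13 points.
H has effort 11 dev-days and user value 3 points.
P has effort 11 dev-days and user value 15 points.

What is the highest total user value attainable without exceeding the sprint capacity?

Take C, H, and P: effort 13 + 11 + 11 = 35 ≤ 35, user value 14 + 3 + 15 = 32.
No other feasible combination does better.

32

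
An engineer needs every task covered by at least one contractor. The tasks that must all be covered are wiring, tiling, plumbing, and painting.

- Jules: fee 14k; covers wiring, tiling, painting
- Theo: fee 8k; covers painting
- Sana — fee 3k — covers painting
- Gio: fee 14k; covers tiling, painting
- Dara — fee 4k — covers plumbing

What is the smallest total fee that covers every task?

Choose Jules and Dara: together they cover wiring, tiling, plumbing, painting — every task.
Total fee: 14 + 4 = 18.

18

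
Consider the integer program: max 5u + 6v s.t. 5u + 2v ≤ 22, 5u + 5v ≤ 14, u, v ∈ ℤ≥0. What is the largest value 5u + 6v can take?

(u,v)=(0,2): 5·0+2·2=4≤22, 5·0+5·2=10≤14, objective 12.
(u,v)=(1,1): 5·1+2·1=7≤22, 5·1+5·1=10≤14, objective 11.
(u,v)=(0,1): 5·0+2·1=2≤22, 5·0+5·1=5≤14, objective 6.
The best lattice point is (0,2), giving 12.

12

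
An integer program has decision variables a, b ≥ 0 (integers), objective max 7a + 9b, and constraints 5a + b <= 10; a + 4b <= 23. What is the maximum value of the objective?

(a,b)=(1,5) is feasible, giving 52.
(a,b)=(0,5) is feasible, giving 45.
(a,b)=(1,4) is feasible, giving 43.
No feasible integer point exceeds 52.

52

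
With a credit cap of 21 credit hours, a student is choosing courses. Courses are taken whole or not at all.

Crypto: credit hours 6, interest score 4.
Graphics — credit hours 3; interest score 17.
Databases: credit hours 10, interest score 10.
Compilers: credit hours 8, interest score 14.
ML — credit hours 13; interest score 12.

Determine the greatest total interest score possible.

Graphics + Databases + Compilers: credit hours 3 + 10 + 8 = 21 ≤ 21, interest score 17 + 10 + 14 = 41.
Crypto + Graphics + Compilers: credit hours 6 + 3 + 8 = 17 ≤ 21, interest score 4 + 17 + 14 = 35.
Best is Graphics, Databases, and Compilers with total interest score 41.

41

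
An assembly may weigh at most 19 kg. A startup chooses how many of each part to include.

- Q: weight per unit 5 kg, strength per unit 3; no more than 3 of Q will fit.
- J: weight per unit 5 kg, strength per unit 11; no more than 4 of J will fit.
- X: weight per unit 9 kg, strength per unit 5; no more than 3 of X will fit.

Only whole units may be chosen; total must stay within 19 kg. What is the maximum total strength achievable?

This is a bounded integer knapsack.
Take 3×J: weight 15 ≤ 19, strength 3·11 = 33.
No other integer combination yields more.

33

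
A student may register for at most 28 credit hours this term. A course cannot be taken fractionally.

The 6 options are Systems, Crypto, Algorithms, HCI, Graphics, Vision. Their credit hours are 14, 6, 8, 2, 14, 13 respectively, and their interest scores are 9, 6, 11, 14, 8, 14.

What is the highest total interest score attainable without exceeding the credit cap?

Crypto + HCI + Vision: credit hours 6 + 2 + 13 = 21 ≤ 28, interest score 6 + 14 + 14 = 34.
Systems + Algorithms + HCI: credit hours 14 + 8 + 2 = 24 ≤ 28, interest score 9 + 11 + 14 = 34.
Algorithms + HCI + Vision: credit hours 8 + 2 + 13 = 23 ≤ 28, interest score 11 + 14 + 14 = 39.
Best is Algorithms, HCI, and Vision with total interest score 39.

39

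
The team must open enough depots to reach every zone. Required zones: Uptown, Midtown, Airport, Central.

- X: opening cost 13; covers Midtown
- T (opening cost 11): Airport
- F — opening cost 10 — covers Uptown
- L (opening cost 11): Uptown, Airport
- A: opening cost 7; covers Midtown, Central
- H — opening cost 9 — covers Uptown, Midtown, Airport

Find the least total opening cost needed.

16

Choose A and H: together they cover Uptown, Midtown, Airport, Central — every zone.
Total opening cost: 7 + 9 = 16.
No cover costs less than 16.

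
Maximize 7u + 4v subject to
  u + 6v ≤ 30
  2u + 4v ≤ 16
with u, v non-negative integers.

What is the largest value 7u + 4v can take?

56

(u,v)=(8,0): 1·8+6·0=8≤30, 2·8+4·0=16≤16, objective 56.
(u,v)=(7,0): 1·7+6·0=7≤30, 2·7+4·0=14≤16, objective 49.
Maximum is 56 at (u,v)=(8,0).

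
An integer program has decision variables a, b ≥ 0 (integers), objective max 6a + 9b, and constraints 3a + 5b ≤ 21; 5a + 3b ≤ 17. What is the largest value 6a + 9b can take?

36

The continuous relaxation peaks at (1.38, 3.38) with value 38.62; rounding to a feasible lattice point costs some objective.
(a,b)=(0,4): 3·0+5·4=20≤21, 5·0+3·4=12≤17, objective 36.
(a,b)=(1,3): 3·1+5·3=18≤21, 5·1+3·3=14≤17, objective 33.
(a,b)=(2,2): 3·2+5·2=16≤21, 5·2+3·2=16≤17, objective 30.
The best lattice point is (0,4), giving 36.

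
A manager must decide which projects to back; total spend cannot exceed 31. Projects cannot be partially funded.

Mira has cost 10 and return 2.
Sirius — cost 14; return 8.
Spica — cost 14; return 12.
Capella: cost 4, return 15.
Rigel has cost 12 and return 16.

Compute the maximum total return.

This is an integer program with binary decision variables.
Allowing fractional choices, the relaxed optimum would be about 43.6, but projects are indivisible.
Spica + Capella + Rigel: cost 14 + 4 + 12 = 30 ≤ 31, return 12 + 15 + 16 = 43.
Mira + Capella + Rigel: cost 10 + 4 + 12 = 26 ≤ 31, return 2 + 15 + 16 = 33.
Sirius + Capella + Rigel: cost 14 + 4 + 12 = 30 ≤ 31, return 8 + 15 + 16 = 39.
Best is Spica, Capella, and Rigel with total return 43.

43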